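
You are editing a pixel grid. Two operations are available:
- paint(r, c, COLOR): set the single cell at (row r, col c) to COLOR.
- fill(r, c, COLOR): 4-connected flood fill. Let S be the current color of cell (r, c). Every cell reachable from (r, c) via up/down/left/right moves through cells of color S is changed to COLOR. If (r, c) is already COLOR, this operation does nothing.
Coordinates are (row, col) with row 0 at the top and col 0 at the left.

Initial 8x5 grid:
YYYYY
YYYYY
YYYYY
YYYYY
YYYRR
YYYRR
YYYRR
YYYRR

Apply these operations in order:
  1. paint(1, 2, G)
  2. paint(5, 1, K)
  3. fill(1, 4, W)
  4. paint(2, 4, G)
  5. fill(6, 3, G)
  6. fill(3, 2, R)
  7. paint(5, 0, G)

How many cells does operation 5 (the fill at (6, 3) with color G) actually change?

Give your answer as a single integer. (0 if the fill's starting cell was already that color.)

After op 1 paint(1,2,G):
YYYYY
YYGYY
YYYYY
YYYYY
YYYRR
YYYRR
YYYRR
YYYRR
After op 2 paint(5,1,K):
YYYYY
YYGYY
YYYYY
YYYYY
YYYRR
YKYRR
YYYRR
YYYRR
After op 3 fill(1,4,W) [30 cells changed]:
WWWWW
WWGWW
WWWWW
WWWWW
WWWRR
WKWRR
WWWRR
WWWRR
After op 4 paint(2,4,G):
WWWWW
WWGWW
WWWWG
WWWWW
WWWRR
WKWRR
WWWRR
WWWRR
After op 5 fill(6,3,G) [8 cells changed]:
WWWWW
WWGWW
WWWWG
WWWWW
WWWGG
WKWGG
WWWGG
WWWGG

Answer: 8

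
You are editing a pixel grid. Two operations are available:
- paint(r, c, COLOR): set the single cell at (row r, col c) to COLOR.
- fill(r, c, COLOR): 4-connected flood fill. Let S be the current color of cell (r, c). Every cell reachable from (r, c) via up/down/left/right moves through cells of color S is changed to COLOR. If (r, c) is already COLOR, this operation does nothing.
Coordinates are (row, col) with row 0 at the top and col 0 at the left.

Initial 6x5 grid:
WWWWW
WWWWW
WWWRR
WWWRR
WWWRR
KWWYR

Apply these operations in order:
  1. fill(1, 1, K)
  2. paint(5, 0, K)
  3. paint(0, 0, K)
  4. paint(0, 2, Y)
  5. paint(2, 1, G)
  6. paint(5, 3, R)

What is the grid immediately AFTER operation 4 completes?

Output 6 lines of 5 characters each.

After op 1 fill(1,1,K) [21 cells changed]:
KKKKK
KKKKK
KKKRR
KKKRR
KKKRR
KKKYR
After op 2 paint(5,0,K):
KKKKK
KKKKK
KKKRR
KKKRR
KKKRR
KKKYR
After op 3 paint(0,0,K):
KKKKK
KKKKK
KKKRR
KKKRR
KKKRR
KKKYR
After op 4 paint(0,2,Y):
KKYKK
KKKKK
KKKRR
KKKRR
KKKRR
KKKYR

Answer: KKYKK
KKKKK
KKKRR
KKKRR
KKKRR
KKKYR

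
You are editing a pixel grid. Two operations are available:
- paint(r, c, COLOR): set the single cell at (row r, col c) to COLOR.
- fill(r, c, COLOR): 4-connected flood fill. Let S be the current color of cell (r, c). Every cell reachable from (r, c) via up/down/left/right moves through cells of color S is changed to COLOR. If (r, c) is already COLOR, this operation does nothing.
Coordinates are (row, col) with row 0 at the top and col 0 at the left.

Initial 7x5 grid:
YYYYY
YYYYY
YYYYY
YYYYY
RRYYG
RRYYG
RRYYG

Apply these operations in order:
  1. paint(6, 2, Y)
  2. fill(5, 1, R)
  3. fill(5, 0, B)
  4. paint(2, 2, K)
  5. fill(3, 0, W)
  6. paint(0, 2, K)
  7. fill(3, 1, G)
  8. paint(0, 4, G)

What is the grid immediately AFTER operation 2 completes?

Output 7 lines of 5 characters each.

Answer: YYYYY
YYYYY
YYYYY
YYYYY
RRYYG
RRYYG
RRYYG

Derivation:
After op 1 paint(6,2,Y):
YYYYY
YYYYY
YYYYY
YYYYY
RRYYG
RRYYG
RRYYG
After op 2 fill(5,1,R) [0 cells changed]:
YYYYY
YYYYY
YYYYY
YYYYY
RRYYG
RRYYG
RRYYG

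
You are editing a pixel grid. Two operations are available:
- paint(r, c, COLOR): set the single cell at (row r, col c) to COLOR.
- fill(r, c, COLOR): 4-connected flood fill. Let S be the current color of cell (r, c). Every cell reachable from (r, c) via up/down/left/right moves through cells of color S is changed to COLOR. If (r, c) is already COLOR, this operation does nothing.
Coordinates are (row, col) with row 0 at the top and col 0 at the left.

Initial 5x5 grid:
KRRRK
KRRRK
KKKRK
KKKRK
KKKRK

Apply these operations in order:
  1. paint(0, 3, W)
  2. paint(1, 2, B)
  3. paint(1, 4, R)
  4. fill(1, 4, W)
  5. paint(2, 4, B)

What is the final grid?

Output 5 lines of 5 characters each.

After op 1 paint(0,3,W):
KRRWK
KRRRK
KKKRK
KKKRK
KKKRK
After op 2 paint(1,2,B):
KRRWK
KRBRK
KKKRK
KKKRK
KKKRK
After op 3 paint(1,4,R):
KRRWK
KRBRR
KKKRK
KKKRK
KKKRK
After op 4 fill(1,4,W) [5 cells changed]:
KRRWK
KRBWW
KKKWK
KKKWK
KKKWK
After op 5 paint(2,4,B):
KRRWK
KRBWW
KKKWB
KKKWK
KKKWK

Answer: KRRWK
KRBWW
KKKWB
KKKWK
KKKWK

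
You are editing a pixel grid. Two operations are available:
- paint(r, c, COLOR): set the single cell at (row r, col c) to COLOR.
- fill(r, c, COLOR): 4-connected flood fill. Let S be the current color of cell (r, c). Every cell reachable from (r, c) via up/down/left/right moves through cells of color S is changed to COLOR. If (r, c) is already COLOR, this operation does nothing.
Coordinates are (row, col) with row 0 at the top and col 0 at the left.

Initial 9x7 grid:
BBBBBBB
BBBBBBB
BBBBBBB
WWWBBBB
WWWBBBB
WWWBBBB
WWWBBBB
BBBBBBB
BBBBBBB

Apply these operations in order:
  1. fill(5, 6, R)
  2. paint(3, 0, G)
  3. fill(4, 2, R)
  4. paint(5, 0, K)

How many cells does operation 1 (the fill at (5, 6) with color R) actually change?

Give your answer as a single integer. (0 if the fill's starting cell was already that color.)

After op 1 fill(5,6,R) [51 cells changed]:
RRRRRRR
RRRRRRR
RRRRRRR
WWWRRRR
WWWRRRR
WWWRRRR
WWWRRRR
RRRRRRR
RRRRRRR

Answer: 51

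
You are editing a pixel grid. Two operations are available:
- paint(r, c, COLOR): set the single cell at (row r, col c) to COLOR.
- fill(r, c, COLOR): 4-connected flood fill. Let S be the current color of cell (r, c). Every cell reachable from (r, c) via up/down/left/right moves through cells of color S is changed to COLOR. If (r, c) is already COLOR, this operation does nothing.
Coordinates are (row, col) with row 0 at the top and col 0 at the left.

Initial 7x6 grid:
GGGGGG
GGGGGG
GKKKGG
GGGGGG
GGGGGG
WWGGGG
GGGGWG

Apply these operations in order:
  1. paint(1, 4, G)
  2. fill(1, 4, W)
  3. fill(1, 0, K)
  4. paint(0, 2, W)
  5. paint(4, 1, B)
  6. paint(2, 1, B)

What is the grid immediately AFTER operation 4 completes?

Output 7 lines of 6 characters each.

Answer: KKWKKK
KKKKKK
KKKKKK
KKKKKK
KKKKKK
KKKKKK
KKKKKK

Derivation:
After op 1 paint(1,4,G):
GGGGGG
GGGGGG
GKKKGG
GGGGGG
GGGGGG
WWGGGG
GGGGWG
After op 2 fill(1,4,W) [36 cells changed]:
WWWWWW
WWWWWW
WKKKWW
WWWWWW
WWWWWW
WWWWWW
WWWWWW
After op 3 fill(1,0,K) [39 cells changed]:
KKKKKK
KKKKKK
KKKKKK
KKKKKK
KKKKKK
KKKKKK
KKKKKK
After op 4 paint(0,2,W):
KKWKKK
KKKKKK
KKKKKK
KKKKKK
KKKKKK
KKKKKK
KKKKKK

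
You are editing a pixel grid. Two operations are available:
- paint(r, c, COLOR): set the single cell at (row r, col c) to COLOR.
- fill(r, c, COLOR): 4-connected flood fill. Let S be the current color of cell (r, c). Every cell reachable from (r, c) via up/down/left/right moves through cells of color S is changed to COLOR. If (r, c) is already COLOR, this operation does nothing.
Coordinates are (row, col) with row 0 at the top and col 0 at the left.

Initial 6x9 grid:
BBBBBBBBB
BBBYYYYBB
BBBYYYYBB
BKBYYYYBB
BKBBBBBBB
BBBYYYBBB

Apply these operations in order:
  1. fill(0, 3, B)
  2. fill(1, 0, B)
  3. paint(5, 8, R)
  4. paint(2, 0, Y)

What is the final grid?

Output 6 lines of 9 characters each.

After op 1 fill(0,3,B) [0 cells changed]:
BBBBBBBBB
BBBYYYYBB
BBBYYYYBB
BKBYYYYBB
BKBBBBBBB
BBBYYYBBB
After op 2 fill(1,0,B) [0 cells changed]:
BBBBBBBBB
BBBYYYYBB
BBBYYYYBB
BKBYYYYBB
BKBBBBBBB
BBBYYYBBB
After op 3 paint(5,8,R):
BBBBBBBBB
BBBYYYYBB
BBBYYYYBB
BKBYYYYBB
BKBBBBBBB
BBBYYYBBR
After op 4 paint(2,0,Y):
BBBBBBBBB
BBBYYYYBB
YBBYYYYBB
BKBYYYYBB
BKBBBBBBB
BBBYYYBBR

Answer: BBBBBBBBB
BBBYYYYBB
YBBYYYYBB
BKBYYYYBB
BKBBBBBBB
BBBYYYBBR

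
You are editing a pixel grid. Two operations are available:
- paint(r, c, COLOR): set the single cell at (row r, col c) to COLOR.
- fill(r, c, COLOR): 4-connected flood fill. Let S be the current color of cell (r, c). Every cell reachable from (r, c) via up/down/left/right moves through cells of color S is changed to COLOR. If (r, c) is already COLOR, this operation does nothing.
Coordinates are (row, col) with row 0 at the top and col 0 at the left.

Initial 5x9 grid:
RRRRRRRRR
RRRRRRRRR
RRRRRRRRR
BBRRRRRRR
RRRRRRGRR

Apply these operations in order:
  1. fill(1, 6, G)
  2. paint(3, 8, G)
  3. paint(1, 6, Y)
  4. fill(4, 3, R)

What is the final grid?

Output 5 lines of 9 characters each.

After op 1 fill(1,6,G) [42 cells changed]:
GGGGGGGGG
GGGGGGGGG
GGGGGGGGG
BBGGGGGGG
GGGGGGGGG
After op 2 paint(3,8,G):
GGGGGGGGG
GGGGGGGGG
GGGGGGGGG
BBGGGGGGG
GGGGGGGGG
After op 3 paint(1,6,Y):
GGGGGGGGG
GGGGGGYGG
GGGGGGGGG
BBGGGGGGG
GGGGGGGGG
After op 4 fill(4,3,R) [42 cells changed]:
RRRRRRRRR
RRRRRRYRR
RRRRRRRRR
BBRRRRRRR
RRRRRRRRR

Answer: RRRRRRRRR
RRRRRRYRR
RRRRRRRRR
BBRRRRRRR
RRRRRRRRR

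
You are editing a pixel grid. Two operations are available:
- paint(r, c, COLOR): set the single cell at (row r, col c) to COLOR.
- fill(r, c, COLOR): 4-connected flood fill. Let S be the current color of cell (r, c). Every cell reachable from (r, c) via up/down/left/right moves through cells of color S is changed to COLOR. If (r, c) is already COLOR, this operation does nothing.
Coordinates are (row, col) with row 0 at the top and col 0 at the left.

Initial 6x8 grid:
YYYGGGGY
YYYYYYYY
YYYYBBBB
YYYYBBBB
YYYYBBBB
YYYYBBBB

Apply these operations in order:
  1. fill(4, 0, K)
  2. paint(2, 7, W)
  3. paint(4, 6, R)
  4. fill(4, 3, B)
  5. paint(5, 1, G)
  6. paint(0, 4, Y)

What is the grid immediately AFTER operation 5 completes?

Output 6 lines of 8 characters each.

Answer: BBBGGGGB
BBBBBBBB
BBBBBBBW
BBBBBBBB
BBBBBBRB
BGBBBBBB

Derivation:
After op 1 fill(4,0,K) [28 cells changed]:
KKKGGGGK
KKKKKKKK
KKKKBBBB
KKKKBBBB
KKKKBBBB
KKKKBBBB
After op 2 paint(2,7,W):
KKKGGGGK
KKKKKKKK
KKKKBBBW
KKKKBBBB
KKKKBBBB
KKKKBBBB
After op 3 paint(4,6,R):
KKKGGGGK
KKKKKKKK
KKKKBBBW
KKKKBBBB
KKKKBBRB
KKKKBBBB
After op 4 fill(4,3,B) [28 cells changed]:
BBBGGGGB
BBBBBBBB
BBBBBBBW
BBBBBBBB
BBBBBBRB
BBBBBBBB
After op 5 paint(5,1,G):
BBBGGGGB
BBBBBBBB
BBBBBBBW
BBBBBBBB
BBBBBBRB
BGBBBBBB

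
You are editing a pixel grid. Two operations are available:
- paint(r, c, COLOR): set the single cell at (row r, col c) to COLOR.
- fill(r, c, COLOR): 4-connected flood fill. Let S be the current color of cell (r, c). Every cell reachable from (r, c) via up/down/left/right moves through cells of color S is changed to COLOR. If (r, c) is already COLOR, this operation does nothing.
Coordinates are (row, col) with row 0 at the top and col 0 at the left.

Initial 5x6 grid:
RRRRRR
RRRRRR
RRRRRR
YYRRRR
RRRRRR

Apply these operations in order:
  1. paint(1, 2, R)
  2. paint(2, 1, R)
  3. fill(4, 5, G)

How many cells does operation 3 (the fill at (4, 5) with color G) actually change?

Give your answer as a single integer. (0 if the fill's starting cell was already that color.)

After op 1 paint(1,2,R):
RRRRRR
RRRRRR
RRRRRR
YYRRRR
RRRRRR
After op 2 paint(2,1,R):
RRRRRR
RRRRRR
RRRRRR
YYRRRR
RRRRRR
After op 3 fill(4,5,G) [28 cells changed]:
GGGGGG
GGGGGG
GGGGGG
YYGGGG
GGGGGG

Answer: 28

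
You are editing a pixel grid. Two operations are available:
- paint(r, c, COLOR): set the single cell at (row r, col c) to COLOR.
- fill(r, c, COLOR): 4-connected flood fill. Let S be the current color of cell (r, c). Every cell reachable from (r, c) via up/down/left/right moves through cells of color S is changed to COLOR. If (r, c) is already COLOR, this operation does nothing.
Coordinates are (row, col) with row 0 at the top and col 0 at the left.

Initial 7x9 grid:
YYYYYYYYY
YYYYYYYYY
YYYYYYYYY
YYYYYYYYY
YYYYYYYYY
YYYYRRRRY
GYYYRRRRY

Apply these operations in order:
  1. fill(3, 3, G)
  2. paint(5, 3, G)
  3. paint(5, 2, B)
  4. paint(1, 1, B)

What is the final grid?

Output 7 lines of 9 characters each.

After op 1 fill(3,3,G) [54 cells changed]:
GGGGGGGGG
GGGGGGGGG
GGGGGGGGG
GGGGGGGGG
GGGGGGGGG
GGGGRRRRG
GGGGRRRRG
After op 2 paint(5,3,G):
GGGGGGGGG
GGGGGGGGG
GGGGGGGGG
GGGGGGGGG
GGGGGGGGG
GGGGRRRRG
GGGGRRRRG
After op 3 paint(5,2,B):
GGGGGGGGG
GGGGGGGGG
GGGGGGGGG
GGGGGGGGG
GGGGGGGGG
GGBGRRRRG
GGGGRRRRG
After op 4 paint(1,1,B):
GGGGGGGGG
GBGGGGGGG
GGGGGGGGG
GGGGGGGGG
GGGGGGGGG
GGBGRRRRG
GGGGRRRRG

Answer: GGGGGGGGG
GBGGGGGGG
GGGGGGGGG
GGGGGGGGG
GGGGGGGGG
GGBGRRRRG
GGGGRRRRG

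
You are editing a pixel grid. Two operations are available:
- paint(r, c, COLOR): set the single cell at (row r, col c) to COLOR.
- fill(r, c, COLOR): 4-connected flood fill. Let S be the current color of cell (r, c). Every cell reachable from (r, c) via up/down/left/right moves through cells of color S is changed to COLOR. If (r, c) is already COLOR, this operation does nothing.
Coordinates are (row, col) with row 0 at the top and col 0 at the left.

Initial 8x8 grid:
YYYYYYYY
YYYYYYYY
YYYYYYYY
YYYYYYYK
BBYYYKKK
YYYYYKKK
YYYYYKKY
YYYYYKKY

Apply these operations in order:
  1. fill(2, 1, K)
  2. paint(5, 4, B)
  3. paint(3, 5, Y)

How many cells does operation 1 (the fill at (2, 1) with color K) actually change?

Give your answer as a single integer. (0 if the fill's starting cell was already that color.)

Answer: 49

Derivation:
After op 1 fill(2,1,K) [49 cells changed]:
KKKKKKKK
KKKKKKKK
KKKKKKKK
KKKKKKKK
BBKKKKKK
KKKKKKKK
KKKKKKKY
KKKKKKKY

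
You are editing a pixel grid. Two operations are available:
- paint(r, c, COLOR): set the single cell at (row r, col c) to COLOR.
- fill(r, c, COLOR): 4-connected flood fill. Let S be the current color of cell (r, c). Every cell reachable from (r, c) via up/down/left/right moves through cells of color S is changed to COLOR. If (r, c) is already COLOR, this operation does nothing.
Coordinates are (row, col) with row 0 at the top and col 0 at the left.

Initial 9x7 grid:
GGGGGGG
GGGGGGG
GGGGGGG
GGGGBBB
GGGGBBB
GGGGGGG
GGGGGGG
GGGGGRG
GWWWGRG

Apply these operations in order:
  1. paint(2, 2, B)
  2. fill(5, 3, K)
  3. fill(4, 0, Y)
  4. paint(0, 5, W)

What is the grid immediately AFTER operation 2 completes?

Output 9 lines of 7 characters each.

Answer: KKKKKKK
KKKKKKK
KKBKKKK
KKKKBBB
KKKKBBB
KKKKKKK
KKKKKKK
KKKKKRK
KWWWKRK

Derivation:
After op 1 paint(2,2,B):
GGGGGGG
GGGGGGG
GGBGGGG
GGGGBBB
GGGGBBB
GGGGGGG
GGGGGGG
GGGGGRG
GWWWGRG
After op 2 fill(5,3,K) [51 cells changed]:
KKKKKKK
KKKKKKK
KKBKKKK
KKKKBBB
KKKKBBB
KKKKKKK
KKKKKKK
KKKKKRK
KWWWKRK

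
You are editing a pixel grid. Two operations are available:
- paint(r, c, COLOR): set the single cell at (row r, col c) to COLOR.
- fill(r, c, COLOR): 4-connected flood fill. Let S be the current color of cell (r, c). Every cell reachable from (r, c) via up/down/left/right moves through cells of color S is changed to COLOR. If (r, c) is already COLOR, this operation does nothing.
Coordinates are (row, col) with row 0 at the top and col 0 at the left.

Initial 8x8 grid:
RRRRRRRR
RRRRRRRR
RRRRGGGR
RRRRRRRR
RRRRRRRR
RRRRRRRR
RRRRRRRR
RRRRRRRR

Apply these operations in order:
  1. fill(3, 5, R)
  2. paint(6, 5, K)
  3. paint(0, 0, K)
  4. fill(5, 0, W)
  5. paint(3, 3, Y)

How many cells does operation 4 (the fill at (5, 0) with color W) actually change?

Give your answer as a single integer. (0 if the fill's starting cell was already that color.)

Answer: 59

Derivation:
After op 1 fill(3,5,R) [0 cells changed]:
RRRRRRRR
RRRRRRRR
RRRRGGGR
RRRRRRRR
RRRRRRRR
RRRRRRRR
RRRRRRRR
RRRRRRRR
After op 2 paint(6,5,K):
RRRRRRRR
RRRRRRRR
RRRRGGGR
RRRRRRRR
RRRRRRRR
RRRRRRRR
RRRRRKRR
RRRRRRRR
After op 3 paint(0,0,K):
KRRRRRRR
RRRRRRRR
RRRRGGGR
RRRRRRRR
RRRRRRRR
RRRRRRRR
RRRRRKRR
RRRRRRRR
After op 4 fill(5,0,W) [59 cells changed]:
KWWWWWWW
WWWWWWWW
WWWWGGGW
WWWWWWWW
WWWWWWWW
WWWWWWWW
WWWWWKWW
WWWWWWWW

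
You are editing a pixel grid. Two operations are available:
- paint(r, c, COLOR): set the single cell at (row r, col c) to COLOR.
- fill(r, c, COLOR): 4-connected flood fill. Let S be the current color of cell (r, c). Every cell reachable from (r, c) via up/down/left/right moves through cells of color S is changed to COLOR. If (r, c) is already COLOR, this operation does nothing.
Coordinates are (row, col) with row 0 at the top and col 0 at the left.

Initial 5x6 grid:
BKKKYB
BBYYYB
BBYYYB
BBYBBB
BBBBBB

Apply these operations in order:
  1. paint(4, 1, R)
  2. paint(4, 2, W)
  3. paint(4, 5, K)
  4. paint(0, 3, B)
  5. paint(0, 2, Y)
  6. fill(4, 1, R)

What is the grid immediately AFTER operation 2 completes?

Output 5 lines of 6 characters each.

After op 1 paint(4,1,R):
BKKKYB
BBYYYB
BBYYYB
BBYBBB
BRBBBB
After op 2 paint(4,2,W):
BKKKYB
BBYYYB
BBYYYB
BBYBBB
BRWBBB

Answer: BKKKYB
BBYYYB
BBYYYB
BBYBBB
BRWBBB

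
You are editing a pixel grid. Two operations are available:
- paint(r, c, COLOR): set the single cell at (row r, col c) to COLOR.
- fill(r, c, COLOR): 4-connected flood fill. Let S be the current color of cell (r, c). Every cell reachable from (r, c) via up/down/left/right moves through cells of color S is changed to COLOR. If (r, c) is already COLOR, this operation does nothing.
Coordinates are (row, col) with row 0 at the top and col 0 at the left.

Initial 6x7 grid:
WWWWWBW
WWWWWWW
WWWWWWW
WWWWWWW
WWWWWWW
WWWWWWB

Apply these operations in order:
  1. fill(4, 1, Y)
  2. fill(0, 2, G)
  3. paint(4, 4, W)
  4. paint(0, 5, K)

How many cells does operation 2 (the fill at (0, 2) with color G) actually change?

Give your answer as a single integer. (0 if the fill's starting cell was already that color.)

After op 1 fill(4,1,Y) [40 cells changed]:
YYYYYBY
YYYYYYY
YYYYYYY
YYYYYYY
YYYYYYY
YYYYYYB
After op 2 fill(0,2,G) [40 cells changed]:
GGGGGBG
GGGGGGG
GGGGGGG
GGGGGGG
GGGGGGG
GGGGGGB

Answer: 40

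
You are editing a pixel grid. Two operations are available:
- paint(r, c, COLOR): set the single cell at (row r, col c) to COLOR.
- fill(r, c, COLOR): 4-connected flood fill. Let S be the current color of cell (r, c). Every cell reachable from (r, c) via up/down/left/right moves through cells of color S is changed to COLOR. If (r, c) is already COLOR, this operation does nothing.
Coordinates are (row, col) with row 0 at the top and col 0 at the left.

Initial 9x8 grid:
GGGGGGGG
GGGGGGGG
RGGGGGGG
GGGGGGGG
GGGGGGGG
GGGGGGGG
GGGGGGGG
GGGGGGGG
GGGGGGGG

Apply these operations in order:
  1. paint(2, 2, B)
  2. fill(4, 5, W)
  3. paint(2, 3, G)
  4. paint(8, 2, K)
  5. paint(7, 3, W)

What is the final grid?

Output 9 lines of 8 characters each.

Answer: WWWWWWWW
WWWWWWWW
RWBGWWWW
WWWWWWWW
WWWWWWWW
WWWWWWWW
WWWWWWWW
WWWWWWWW
WWKWWWWW

Derivation:
After op 1 paint(2,2,B):
GGGGGGGG
GGGGGGGG
RGBGGGGG
GGGGGGGG
GGGGGGGG
GGGGGGGG
GGGGGGGG
GGGGGGGG
GGGGGGGG
After op 2 fill(4,5,W) [70 cells changed]:
WWWWWWWW
WWWWWWWW
RWBWWWWW
WWWWWWWW
WWWWWWWW
WWWWWWWW
WWWWWWWW
WWWWWWWW
WWWWWWWW
After op 3 paint(2,3,G):
WWWWWWWW
WWWWWWWW
RWBGWWWW
WWWWWWWW
WWWWWWWW
WWWWWWWW
WWWWWWWW
WWWWWWWW
WWWWWWWW
After op 4 paint(8,2,K):
WWWWWWWW
WWWWWWWW
RWBGWWWW
WWWWWWWW
WWWWWWWW
WWWWWWWW
WWWWWWWW
WWWWWWWW
WWKWWWWW
After op 5 paint(7,3,W):
WWWWWWWW
WWWWWWWW
RWBGWWWW
WWWWWWWW
WWWWWWWW
WWWWWWWW
WWWWWWWW
WWWWWWWW
WWKWWWWW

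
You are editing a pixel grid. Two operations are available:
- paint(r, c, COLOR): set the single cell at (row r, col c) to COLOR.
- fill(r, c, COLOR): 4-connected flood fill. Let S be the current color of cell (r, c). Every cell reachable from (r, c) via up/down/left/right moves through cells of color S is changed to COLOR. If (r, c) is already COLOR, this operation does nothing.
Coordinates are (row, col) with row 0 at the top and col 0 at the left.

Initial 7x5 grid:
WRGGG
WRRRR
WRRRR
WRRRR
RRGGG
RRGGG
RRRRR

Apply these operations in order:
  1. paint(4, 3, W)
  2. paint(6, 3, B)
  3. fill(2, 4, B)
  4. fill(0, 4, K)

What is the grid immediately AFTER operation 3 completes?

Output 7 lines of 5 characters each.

Answer: WBGGG
WBBBB
WBBBB
WBBBB
BBGWG
BBGGG
BBBBR

Derivation:
After op 1 paint(4,3,W):
WRGGG
WRRRR
WRRRR
WRRRR
RRGWG
RRGGG
RRRRR
After op 2 paint(6,3,B):
WRGGG
WRRRR
WRRRR
WRRRR
RRGWG
RRGGG
RRRBR
After op 3 fill(2,4,B) [20 cells changed]:
WBGGG
WBBBB
WBBBB
WBBBB
BBGWG
BBGGG
BBBBR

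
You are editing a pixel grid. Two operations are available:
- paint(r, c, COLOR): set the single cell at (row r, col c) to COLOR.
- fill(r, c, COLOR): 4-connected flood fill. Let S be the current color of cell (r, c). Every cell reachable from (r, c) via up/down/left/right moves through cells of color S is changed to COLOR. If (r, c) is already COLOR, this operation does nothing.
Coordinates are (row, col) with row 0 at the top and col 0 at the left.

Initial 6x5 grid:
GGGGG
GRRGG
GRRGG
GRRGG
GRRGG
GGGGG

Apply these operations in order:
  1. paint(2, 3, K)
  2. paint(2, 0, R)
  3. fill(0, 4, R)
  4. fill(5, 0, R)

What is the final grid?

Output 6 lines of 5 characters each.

After op 1 paint(2,3,K):
GGGGG
GRRGG
GRRKG
GRRGG
GRRGG
GGGGG
After op 2 paint(2,0,R):
GGGGG
GRRGG
RRRKG
GRRGG
GRRGG
GGGGG
After op 3 fill(0,4,R) [20 cells changed]:
RRRRR
RRRRR
RRRKR
RRRRR
RRRRR
RRRRR
After op 4 fill(5,0,R) [0 cells changed]:
RRRRR
RRRRR
RRRKR
RRRRR
RRRRR
RRRRR

Answer: RRRRR
RRRRR
RRRKR
RRRRR
RRRRR
RRRRR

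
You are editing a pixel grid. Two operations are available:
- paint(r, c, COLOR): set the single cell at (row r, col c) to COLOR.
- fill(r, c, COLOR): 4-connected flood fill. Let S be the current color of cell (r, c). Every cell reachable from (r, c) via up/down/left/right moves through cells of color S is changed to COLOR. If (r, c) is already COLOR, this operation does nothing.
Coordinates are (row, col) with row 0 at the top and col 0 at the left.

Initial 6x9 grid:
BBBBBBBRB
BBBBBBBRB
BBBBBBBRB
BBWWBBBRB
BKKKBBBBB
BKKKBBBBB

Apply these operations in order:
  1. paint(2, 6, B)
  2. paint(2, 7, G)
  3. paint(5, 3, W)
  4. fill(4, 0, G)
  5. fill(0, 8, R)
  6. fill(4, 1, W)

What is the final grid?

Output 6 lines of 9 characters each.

After op 1 paint(2,6,B):
BBBBBBBRB
BBBBBBBRB
BBBBBBBRB
BBWWBBBRB
BKKKBBBBB
BKKKBBBBB
After op 2 paint(2,7,G):
BBBBBBBRB
BBBBBBBRB
BBBBBBBGB
BBWWBBBRB
BKKKBBBBB
BKKKBBBBB
After op 3 paint(5,3,W):
BBBBBBBRB
BBBBBBBRB
BBBBBBBGB
BBWWBBBRB
BKKKBBBBB
BKKWBBBBB
After op 4 fill(4,0,G) [42 cells changed]:
GGGGGGGRG
GGGGGGGRG
GGGGGGGGG
GGWWGGGRG
GKKKGGGGG
GKKWGGGGG
After op 5 fill(0,8,R) [43 cells changed]:
RRRRRRRRR
RRRRRRRRR
RRRRRRRRR
RRWWRRRRR
RKKKRRRRR
RKKWRRRRR
After op 6 fill(4,1,W) [5 cells changed]:
RRRRRRRRR
RRRRRRRRR
RRRRRRRRR
RRWWRRRRR
RWWWRRRRR
RWWWRRRRR

Answer: RRRRRRRRR
RRRRRRRRR
RRRRRRRRR
RRWWRRRRR
RWWWRRRRR
RWWWRRRRR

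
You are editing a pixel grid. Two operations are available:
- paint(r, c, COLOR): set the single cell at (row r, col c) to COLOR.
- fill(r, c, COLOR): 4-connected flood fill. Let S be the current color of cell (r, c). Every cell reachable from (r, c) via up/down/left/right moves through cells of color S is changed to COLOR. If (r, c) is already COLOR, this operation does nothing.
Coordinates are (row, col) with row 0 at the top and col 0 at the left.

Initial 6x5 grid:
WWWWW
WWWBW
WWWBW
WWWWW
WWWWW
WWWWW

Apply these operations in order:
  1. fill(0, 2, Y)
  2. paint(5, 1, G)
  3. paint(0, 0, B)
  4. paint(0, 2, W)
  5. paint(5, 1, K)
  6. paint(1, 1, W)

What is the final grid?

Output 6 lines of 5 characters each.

After op 1 fill(0,2,Y) [28 cells changed]:
YYYYY
YYYBY
YYYBY
YYYYY
YYYYY
YYYYY
After op 2 paint(5,1,G):
YYYYY
YYYBY
YYYBY
YYYYY
YYYYY
YGYYY
After op 3 paint(0,0,B):
BYYYY
YYYBY
YYYBY
YYYYY
YYYYY
YGYYY
After op 4 paint(0,2,W):
BYWYY
YYYBY
YYYBY
YYYYY
YYYYY
YGYYY
After op 5 paint(5,1,K):
BYWYY
YYYBY
YYYBY
YYYYY
YYYYY
YKYYY
After op 6 paint(1,1,W):
BYWYY
YWYBY
YYYBY
YYYYY
YYYYY
YKYYY

Answer: BYWYY
YWYBY
YYYBY
YYYYY
YYYYY
YKYYY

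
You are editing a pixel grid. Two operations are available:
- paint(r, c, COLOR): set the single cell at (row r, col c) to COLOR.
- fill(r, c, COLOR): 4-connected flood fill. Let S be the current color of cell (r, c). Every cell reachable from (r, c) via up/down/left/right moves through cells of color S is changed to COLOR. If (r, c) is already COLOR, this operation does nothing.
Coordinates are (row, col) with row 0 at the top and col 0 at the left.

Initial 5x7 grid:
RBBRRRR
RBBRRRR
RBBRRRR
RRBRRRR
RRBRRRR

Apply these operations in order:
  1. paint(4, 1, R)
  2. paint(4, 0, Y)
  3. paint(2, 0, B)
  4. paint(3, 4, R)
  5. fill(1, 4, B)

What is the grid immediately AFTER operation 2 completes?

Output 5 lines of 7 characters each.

After op 1 paint(4,1,R):
RBBRRRR
RBBRRRR
RBBRRRR
RRBRRRR
RRBRRRR
After op 2 paint(4,0,Y):
RBBRRRR
RBBRRRR
RBBRRRR
RRBRRRR
YRBRRRR

Answer: RBBRRRR
RBBRRRR
RBBRRRR
RRBRRRR
YRBRRRR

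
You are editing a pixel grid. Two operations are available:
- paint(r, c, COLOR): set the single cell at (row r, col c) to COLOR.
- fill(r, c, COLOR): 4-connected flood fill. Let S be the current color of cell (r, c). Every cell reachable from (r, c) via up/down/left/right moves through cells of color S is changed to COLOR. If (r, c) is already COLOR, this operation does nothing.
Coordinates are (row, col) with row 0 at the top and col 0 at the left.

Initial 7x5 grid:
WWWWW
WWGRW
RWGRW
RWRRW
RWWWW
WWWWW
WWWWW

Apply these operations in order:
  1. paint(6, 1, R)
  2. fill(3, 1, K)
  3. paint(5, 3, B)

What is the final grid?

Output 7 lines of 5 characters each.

Answer: KKKKK
KKGRK
RKGRK
RKRRK
RKKKK
KKKBK
KRKKK

Derivation:
After op 1 paint(6,1,R):
WWWWW
WWGRW
RWGRW
RWRRW
RWWWW
WWWWW
WRWWW
After op 2 fill(3,1,K) [25 cells changed]:
KKKKK
KKGRK
RKGRK
RKRRK
RKKKK
KKKKK
KRKKK
After op 3 paint(5,3,B):
KKKKK
KKGRK
RKGRK
RKRRK
RKKKK
KKKBK
KRKKK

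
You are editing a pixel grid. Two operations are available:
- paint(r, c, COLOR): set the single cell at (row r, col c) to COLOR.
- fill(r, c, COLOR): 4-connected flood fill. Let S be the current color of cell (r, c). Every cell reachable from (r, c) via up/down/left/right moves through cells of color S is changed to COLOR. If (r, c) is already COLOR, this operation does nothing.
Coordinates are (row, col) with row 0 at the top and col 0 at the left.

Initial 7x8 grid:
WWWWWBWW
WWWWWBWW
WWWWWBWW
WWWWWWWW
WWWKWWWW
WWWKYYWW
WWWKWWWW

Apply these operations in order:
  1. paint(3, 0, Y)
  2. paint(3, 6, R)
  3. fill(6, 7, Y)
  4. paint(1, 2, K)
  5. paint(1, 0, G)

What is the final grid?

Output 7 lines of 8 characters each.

After op 1 paint(3,0,Y):
WWWWWBWW
WWWWWBWW
WWWWWBWW
YWWWWWWW
WWWKWWWW
WWWKYYWW
WWWKWWWW
After op 2 paint(3,6,R):
WWWWWBWW
WWWWWBWW
WWWWWBWW
YWWWWWRW
WWWKWWWW
WWWKYYWW
WWWKWWWW
After op 3 fill(6,7,Y) [46 cells changed]:
YYYYYBYY
YYYYYBYY
YYYYYBYY
YYYYYYRY
YYYKYYYY
YYYKYYYY
YYYKYYYY
After op 4 paint(1,2,K):
YYYYYBYY
YYKYYBYY
YYYYYBYY
YYYYYYRY
YYYKYYYY
YYYKYYYY
YYYKYYYY
After op 5 paint(1,0,G):
YYYYYBYY
GYKYYBYY
YYYYYBYY
YYYYYYRY
YYYKYYYY
YYYKYYYY
YYYKYYYY

Answer: YYYYYBYY
GYKYYBYY
YYYYYBYY
YYYYYYRY
YYYKYYYY
YYYKYYYY
YYYKYYYY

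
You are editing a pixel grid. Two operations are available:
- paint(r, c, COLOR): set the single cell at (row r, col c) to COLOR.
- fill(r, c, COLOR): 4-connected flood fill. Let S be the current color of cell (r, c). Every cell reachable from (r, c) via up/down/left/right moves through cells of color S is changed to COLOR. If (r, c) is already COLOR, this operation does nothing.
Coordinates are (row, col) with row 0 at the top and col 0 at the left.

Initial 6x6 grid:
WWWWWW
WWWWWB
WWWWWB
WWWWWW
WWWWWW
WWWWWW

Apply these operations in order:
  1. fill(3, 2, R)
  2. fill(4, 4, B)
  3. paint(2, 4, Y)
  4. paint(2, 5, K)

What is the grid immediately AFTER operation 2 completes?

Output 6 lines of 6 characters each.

After op 1 fill(3,2,R) [34 cells changed]:
RRRRRR
RRRRRB
RRRRRB
RRRRRR
RRRRRR
RRRRRR
After op 2 fill(4,4,B) [34 cells changed]:
BBBBBB
BBBBBB
BBBBBB
BBBBBB
BBBBBB
BBBBBB

Answer: BBBBBB
BBBBBB
BBBBBB
BBBBBB
BBBBBB
BBBBBB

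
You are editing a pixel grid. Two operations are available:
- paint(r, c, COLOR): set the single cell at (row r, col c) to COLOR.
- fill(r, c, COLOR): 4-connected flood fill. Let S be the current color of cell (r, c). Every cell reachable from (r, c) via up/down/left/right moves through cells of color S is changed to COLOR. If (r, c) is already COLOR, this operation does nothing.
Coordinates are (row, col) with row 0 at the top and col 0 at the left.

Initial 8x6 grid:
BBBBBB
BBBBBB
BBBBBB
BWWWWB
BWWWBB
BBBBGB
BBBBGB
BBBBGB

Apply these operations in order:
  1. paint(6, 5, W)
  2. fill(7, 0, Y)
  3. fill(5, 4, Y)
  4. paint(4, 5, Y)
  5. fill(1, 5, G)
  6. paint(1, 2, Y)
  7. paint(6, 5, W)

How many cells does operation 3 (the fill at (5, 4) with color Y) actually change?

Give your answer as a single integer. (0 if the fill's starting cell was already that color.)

After op 1 paint(6,5,W):
BBBBBB
BBBBBB
BBBBBB
BWWWWB
BWWWBB
BBBBGB
BBBBGW
BBBBGB
After op 2 fill(7,0,Y) [36 cells changed]:
YYYYYY
YYYYYY
YYYYYY
YWWWWY
YWWWYY
YYYYGY
YYYYGW
YYYYGB
After op 3 fill(5,4,Y) [3 cells changed]:
YYYYYY
YYYYYY
YYYYYY
YWWWWY
YWWWYY
YYYYYY
YYYYYW
YYYYYB

Answer: 3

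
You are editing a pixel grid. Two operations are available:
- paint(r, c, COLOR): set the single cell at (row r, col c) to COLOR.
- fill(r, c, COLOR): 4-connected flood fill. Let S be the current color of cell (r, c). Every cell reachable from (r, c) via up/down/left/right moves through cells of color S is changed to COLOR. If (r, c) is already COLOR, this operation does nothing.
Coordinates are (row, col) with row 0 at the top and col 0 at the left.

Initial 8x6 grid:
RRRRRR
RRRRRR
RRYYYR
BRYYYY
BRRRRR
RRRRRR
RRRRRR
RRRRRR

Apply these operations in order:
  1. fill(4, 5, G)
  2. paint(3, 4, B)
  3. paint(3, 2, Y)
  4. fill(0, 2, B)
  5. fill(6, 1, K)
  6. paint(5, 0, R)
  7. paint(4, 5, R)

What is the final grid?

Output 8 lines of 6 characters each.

Answer: KKKKKK
KKKKKK
KKYYYK
KKYYKY
KKKKKR
RKKKKK
KKKKKK
KKKKKK

Derivation:
After op 1 fill(4,5,G) [39 cells changed]:
GGGGGG
GGGGGG
GGYYYG
BGYYYY
BGGGGG
GGGGGG
GGGGGG
GGGGGG
After op 2 paint(3,4,B):
GGGGGG
GGGGGG
GGYYYG
BGYYBY
BGGGGG
GGGGGG
GGGGGG
GGGGGG
After op 3 paint(3,2,Y):
GGGGGG
GGGGGG
GGYYYG
BGYYBY
BGGGGG
GGGGGG
GGGGGG
GGGGGG
After op 4 fill(0,2,B) [39 cells changed]:
BBBBBB
BBBBBB
BBYYYB
BBYYBY
BBBBBB
BBBBBB
BBBBBB
BBBBBB
After op 5 fill(6,1,K) [42 cells changed]:
KKKKKK
KKKKKK
KKYYYK
KKYYKY
KKKKKK
KKKKKK
KKKKKK
KKKKKK
After op 6 paint(5,0,R):
KKKKKK
KKKKKK
KKYYYK
KKYYKY
KKKKKK
RKKKKK
KKKKKK
KKKKKK
After op 7 paint(4,5,R):
KKKKKK
KKKKKK
KKYYYK
KKYYKY
KKKKKR
RKKKKK
KKKKKK
KKKKKK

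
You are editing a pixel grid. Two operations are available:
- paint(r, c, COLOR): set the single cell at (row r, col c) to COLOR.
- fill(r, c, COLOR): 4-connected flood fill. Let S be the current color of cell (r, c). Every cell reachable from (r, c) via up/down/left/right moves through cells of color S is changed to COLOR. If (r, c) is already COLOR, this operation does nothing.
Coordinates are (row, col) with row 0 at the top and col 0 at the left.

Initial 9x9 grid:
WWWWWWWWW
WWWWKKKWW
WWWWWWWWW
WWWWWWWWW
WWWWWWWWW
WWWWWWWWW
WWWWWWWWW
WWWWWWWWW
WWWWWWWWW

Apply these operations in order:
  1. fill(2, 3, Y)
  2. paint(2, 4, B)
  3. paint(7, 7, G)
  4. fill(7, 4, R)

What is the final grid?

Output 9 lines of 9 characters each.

Answer: RRRRRRRRR
RRRRKKKRR
RRRRBRRRR
RRRRRRRRR
RRRRRRRRR
RRRRRRRRR
RRRRRRRRR
RRRRRRRGR
RRRRRRRRR

Derivation:
After op 1 fill(2,3,Y) [78 cells changed]:
YYYYYYYYY
YYYYKKKYY
YYYYYYYYY
YYYYYYYYY
YYYYYYYYY
YYYYYYYYY
YYYYYYYYY
YYYYYYYYY
YYYYYYYYY
After op 2 paint(2,4,B):
YYYYYYYYY
YYYYKKKYY
YYYYBYYYY
YYYYYYYYY
YYYYYYYYY
YYYYYYYYY
YYYYYYYYY
YYYYYYYYY
YYYYYYYYY
After op 3 paint(7,7,G):
YYYYYYYYY
YYYYKKKYY
YYYYBYYYY
YYYYYYYYY
YYYYYYYYY
YYYYYYYYY
YYYYYYYYY
YYYYYYYGY
YYYYYYYYY
After op 4 fill(7,4,R) [76 cells changed]:
RRRRRRRRR
RRRRKKKRR
RRRRBRRRR
RRRRRRRRR
RRRRRRRRR
RRRRRRRRR
RRRRRRRRR
RRRRRRRGR
RRRRRRRRR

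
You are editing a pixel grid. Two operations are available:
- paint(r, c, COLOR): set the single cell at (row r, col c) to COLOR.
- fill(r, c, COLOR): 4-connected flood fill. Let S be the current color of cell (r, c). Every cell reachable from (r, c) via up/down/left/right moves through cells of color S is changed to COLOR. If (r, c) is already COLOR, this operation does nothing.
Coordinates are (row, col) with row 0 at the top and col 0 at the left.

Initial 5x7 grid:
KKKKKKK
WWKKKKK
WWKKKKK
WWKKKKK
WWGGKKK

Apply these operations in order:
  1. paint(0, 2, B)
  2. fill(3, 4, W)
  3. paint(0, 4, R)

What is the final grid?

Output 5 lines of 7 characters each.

Answer: KKBWRWW
WWWWWWW
WWWWWWW
WWWWWWW
WWGGWWW

Derivation:
After op 1 paint(0,2,B):
KKBKKKK
WWKKKKK
WWKKKKK
WWKKKKK
WWGGKKK
After op 2 fill(3,4,W) [22 cells changed]:
KKBWWWW
WWWWWWW
WWWWWWW
WWWWWWW
WWGGWWW
After op 3 paint(0,4,R):
KKBWRWW
WWWWWWW
WWWWWWW
WWWWWWW
WWGGWWW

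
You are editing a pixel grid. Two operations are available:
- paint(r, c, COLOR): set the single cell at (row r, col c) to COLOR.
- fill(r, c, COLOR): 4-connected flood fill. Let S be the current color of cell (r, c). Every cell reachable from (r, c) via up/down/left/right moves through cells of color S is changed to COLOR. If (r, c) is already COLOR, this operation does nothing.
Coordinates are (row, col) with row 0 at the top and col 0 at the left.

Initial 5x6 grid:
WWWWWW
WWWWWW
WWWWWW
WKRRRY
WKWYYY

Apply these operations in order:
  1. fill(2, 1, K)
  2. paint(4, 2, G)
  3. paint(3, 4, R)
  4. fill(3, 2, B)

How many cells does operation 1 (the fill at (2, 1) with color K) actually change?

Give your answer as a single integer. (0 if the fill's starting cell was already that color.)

Answer: 20

Derivation:
After op 1 fill(2,1,K) [20 cells changed]:
KKKKKK
KKKKKK
KKKKKK
KKRRRY
KKWYYY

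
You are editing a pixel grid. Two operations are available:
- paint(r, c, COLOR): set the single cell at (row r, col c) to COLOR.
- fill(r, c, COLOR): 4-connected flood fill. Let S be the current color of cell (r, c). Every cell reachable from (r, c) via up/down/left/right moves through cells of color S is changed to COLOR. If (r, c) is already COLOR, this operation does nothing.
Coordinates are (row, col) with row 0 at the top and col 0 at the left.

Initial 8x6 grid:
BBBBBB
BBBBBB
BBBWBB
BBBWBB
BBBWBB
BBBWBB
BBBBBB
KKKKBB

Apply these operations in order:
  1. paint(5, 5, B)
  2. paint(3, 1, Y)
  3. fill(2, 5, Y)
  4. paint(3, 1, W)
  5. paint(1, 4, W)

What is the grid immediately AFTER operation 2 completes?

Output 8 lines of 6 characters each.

After op 1 paint(5,5,B):
BBBBBB
BBBBBB
BBBWBB
BBBWBB
BBBWBB
BBBWBB
BBBBBB
KKKKBB
After op 2 paint(3,1,Y):
BBBBBB
BBBBBB
BBBWBB
BYBWBB
BBBWBB
BBBWBB
BBBBBB
KKKKBB

Answer: BBBBBB
BBBBBB
BBBWBB
BYBWBB
BBBWBB
BBBWBB
BBBBBB
KKKKBB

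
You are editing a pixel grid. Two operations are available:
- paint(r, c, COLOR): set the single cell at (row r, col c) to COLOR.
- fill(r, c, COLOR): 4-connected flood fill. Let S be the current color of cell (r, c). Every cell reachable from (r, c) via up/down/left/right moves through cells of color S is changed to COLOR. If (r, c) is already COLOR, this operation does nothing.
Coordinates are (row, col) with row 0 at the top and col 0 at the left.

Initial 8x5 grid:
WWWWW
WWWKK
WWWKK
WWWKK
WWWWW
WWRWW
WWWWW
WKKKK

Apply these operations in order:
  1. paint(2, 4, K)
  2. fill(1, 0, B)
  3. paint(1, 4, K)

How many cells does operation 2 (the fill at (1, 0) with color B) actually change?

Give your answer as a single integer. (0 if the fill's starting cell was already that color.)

Answer: 29

Derivation:
After op 1 paint(2,4,K):
WWWWW
WWWKK
WWWKK
WWWKK
WWWWW
WWRWW
WWWWW
WKKKK
After op 2 fill(1,0,B) [29 cells changed]:
BBBBB
BBBKK
BBBKK
BBBKK
BBBBB
BBRBB
BBBBB
BKKKK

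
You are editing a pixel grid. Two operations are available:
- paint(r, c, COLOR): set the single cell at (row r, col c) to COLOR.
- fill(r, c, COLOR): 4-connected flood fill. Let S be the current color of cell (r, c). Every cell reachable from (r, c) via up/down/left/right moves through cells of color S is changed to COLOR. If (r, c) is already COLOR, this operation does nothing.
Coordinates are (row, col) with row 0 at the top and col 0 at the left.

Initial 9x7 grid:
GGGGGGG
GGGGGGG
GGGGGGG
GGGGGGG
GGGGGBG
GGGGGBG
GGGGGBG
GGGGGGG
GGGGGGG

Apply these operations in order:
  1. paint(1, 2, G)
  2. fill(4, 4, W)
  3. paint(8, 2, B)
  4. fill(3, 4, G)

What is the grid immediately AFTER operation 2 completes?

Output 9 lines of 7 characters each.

Answer: WWWWWWW
WWWWWWW
WWWWWWW
WWWWWWW
WWWWWBW
WWWWWBW
WWWWWBW
WWWWWWW
WWWWWWW

Derivation:
After op 1 paint(1,2,G):
GGGGGGG
GGGGGGG
GGGGGGG
GGGGGGG
GGGGGBG
GGGGGBG
GGGGGBG
GGGGGGG
GGGGGGG
After op 2 fill(4,4,W) [60 cells changed]:
WWWWWWW
WWWWWWW
WWWWWWW
WWWWWWW
WWWWWBW
WWWWWBW
WWWWWBW
WWWWWWW
WWWWWWW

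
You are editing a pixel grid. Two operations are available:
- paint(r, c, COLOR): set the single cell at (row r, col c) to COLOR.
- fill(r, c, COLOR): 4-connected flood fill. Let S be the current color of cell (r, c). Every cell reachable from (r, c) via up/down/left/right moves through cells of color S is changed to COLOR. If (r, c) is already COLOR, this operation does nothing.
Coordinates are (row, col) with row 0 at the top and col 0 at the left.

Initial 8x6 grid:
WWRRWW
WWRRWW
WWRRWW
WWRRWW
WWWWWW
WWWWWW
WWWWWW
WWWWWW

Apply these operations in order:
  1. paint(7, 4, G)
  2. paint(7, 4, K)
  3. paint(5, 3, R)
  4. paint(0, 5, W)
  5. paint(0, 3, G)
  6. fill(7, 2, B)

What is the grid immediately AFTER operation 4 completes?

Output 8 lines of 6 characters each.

Answer: WWRRWW
WWRRWW
WWRRWW
WWRRWW
WWWWWW
WWWRWW
WWWWWW
WWWWKW

Derivation:
After op 1 paint(7,4,G):
WWRRWW
WWRRWW
WWRRWW
WWRRWW
WWWWWW
WWWWWW
WWWWWW
WWWWGW
After op 2 paint(7,4,K):
WWRRWW
WWRRWW
WWRRWW
WWRRWW
WWWWWW
WWWWWW
WWWWWW
WWWWKW
After op 3 paint(5,3,R):
WWRRWW
WWRRWW
WWRRWW
WWRRWW
WWWWWW
WWWRWW
WWWWWW
WWWWKW
After op 4 paint(0,5,W):
WWRRWW
WWRRWW
WWRRWW
WWRRWW
WWWWWW
WWWRWW
WWWWWW
WWWWKW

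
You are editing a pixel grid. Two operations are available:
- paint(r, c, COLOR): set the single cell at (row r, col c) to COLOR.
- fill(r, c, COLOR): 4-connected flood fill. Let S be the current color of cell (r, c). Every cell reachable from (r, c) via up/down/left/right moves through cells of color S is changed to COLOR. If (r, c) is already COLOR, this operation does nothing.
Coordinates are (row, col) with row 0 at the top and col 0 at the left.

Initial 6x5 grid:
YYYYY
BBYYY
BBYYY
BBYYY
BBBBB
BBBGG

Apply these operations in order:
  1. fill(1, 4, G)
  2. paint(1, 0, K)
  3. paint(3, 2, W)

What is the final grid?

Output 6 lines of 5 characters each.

After op 1 fill(1,4,G) [14 cells changed]:
GGGGG
BBGGG
BBGGG
BBGGG
BBBBB
BBBGG
After op 2 paint(1,0,K):
GGGGG
KBGGG
BBGGG
BBGGG
BBBBB
BBBGG
After op 3 paint(3,2,W):
GGGGG
KBGGG
BBGGG
BBWGG
BBBBB
BBBGG

Answer: GGGGG
KBGGG
BBGGG
BBWGG
BBBBB
BBBGG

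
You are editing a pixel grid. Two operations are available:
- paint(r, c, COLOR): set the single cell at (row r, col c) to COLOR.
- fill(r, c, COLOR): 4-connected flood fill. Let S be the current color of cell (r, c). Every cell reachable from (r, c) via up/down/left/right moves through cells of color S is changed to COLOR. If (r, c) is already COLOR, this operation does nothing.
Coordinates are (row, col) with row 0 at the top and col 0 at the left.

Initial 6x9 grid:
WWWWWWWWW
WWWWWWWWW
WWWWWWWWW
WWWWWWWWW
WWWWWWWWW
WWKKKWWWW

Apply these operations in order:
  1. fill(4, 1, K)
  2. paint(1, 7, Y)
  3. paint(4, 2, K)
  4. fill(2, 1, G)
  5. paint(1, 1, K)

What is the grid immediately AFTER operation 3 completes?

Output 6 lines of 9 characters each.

Answer: KKKKKKKKK
KKKKKKKYK
KKKKKKKKK
KKKKKKKKK
KKKKKKKKK
KKKKKKKKK

Derivation:
After op 1 fill(4,1,K) [51 cells changed]:
KKKKKKKKK
KKKKKKKKK
KKKKKKKKK
KKKKKKKKK
KKKKKKKKK
KKKKKKKKK
After op 2 paint(1,7,Y):
KKKKKKKKK
KKKKKKKYK
KKKKKKKKK
KKKKKKKKK
KKKKKKKKK
KKKKKKKKK
After op 3 paint(4,2,K):
KKKKKKKKK
KKKKKKKYK
KKKKKKKKK
KKKKKKKKK
KKKKKKKKK
KKKKKKKKK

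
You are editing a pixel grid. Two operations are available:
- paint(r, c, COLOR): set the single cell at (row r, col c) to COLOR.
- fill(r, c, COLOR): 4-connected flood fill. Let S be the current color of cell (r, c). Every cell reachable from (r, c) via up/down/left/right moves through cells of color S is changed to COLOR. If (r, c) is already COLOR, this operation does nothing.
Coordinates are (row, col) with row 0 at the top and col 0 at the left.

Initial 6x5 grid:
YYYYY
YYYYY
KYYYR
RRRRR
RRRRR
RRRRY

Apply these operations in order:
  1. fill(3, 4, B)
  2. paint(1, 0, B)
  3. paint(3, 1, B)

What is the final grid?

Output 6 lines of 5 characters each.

Answer: YYYYY
BYYYY
KYYYB
BBBBB
BBBBB
BBBBY

Derivation:
After op 1 fill(3,4,B) [15 cells changed]:
YYYYY
YYYYY
KYYYB
BBBBB
BBBBB
BBBBY
After op 2 paint(1,0,B):
YYYYY
BYYYY
KYYYB
BBBBB
BBBBB
BBBBY
After op 3 paint(3,1,B):
YYYYY
BYYYY
KYYYB
BBBBB
BBBBB
BBBBY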